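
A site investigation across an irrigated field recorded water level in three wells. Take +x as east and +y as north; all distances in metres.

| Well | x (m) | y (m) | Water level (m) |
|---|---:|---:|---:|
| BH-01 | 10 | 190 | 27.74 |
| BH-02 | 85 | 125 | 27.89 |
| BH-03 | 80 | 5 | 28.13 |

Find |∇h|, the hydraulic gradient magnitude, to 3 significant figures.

0.00203

Differences from BH-01: to BH-02 (Δx, Δy, Δh) = (75, -65, +0.15); to BH-03 = (70, -185, +0.39).
Determinant of the coordinate differences = 75·(-185) − 70·(-65) = -9325.
∂h/∂x = [(+0.15)·(-185) − (+0.39)·(-65)] / -9325 = +0.0002574
∂h/∂y = [75·(+0.39) − 70·(+0.15)] / -9325 = -0.002011
|∇h| = √(0.0002574² + -0.002011²) = 0.002027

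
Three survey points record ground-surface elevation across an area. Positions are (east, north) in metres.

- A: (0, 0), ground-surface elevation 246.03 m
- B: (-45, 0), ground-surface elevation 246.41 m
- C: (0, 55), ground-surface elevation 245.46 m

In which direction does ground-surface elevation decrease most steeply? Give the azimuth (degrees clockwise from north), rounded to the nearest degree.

039°

∂z/∂x = (246.41 − 246.03) / (-45 − 0) = -0.008444
∂z/∂y = (245.46 − 246.03) / (55 − 0) = -0.01036
Steepest decrease is along −∇f: components (+0.008444 E, +0.01036 N).
Azimuth = atan2(+0.008444, +0.01036) = 39.2° ≈ 039°.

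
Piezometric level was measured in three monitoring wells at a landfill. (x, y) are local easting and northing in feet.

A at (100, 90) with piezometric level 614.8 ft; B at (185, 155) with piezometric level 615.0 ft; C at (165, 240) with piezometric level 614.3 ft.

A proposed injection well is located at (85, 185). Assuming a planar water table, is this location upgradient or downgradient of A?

downgradient

With h = a·x + b·y + c and A as origin, the differences give:
  85·a + 65·b = +0.2
  65·a + 150·b = -0.5
Eliminate b (×150 and ×65, subtract): 8525·a = 62.50 → a = ∂h/∂x = +0.007331
Back-substitute: b = ∂h/∂y = -0.006510.
Head at (85, 185) = 614.8 + (+0.007331)·(-15) + (-0.006510)·(95) = 614.07 ft.
That is lower than the 614.8 ft at A, so the point is downgradient.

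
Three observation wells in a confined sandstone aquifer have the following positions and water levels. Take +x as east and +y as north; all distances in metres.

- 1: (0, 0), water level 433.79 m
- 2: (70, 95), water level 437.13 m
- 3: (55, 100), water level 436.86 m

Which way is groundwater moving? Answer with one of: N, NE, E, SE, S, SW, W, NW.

SW

With h = a·x + b·y + c and 1 as origin, the differences give:
  70·a + 95·b = +3.34
  55·a + 100·b = +3.07
Eliminate b (×100 and ×95, subtract): 1775·a = 42.350 → a = ∂h/∂x = +0.02386
Back-substitute: b = ∂h/∂y = +0.01758.
Flow = −∇h = (-0.02386 east, -0.01758 north), which points southwest.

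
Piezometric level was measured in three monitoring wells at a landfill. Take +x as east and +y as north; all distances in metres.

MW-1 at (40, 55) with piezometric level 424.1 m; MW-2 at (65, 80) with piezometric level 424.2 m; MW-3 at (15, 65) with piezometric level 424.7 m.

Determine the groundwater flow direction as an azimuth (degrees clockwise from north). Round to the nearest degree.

141°

Differences from MW-1: to MW-2 (Δx, Δy, Δh) = (25, 25, +0.1); to MW-3 = (-25, 10, +0.6).
Solve a·Δx + b·Δy = Δh: det = 25·10 − (-25)·25 = 875.
∂h/∂x = [(+0.1)·10 − (+0.6)·25] / 875 = -0.01600
∂h/∂y = [25·(+0.6) − (-25)·(+0.1)] / 875 = +0.02000
Flow direction (−∇h) has components (+0.01600 E, -0.02000 N).
Azimuth = atan2(E, N) = atan2(+0.01600, -0.02000) = 141.3° ≈ 141°.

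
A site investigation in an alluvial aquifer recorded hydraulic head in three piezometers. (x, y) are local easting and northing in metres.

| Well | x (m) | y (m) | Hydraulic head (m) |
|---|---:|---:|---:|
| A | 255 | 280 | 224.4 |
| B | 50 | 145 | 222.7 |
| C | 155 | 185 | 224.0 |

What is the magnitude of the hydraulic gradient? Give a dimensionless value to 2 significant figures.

Differences from A: to B (Δx, Δy, Δh) = (-205, -135, -1.7); to C = (-100, -95, -0.4).
Determinant of the coordinate differences = (-205)·(-95) − (-100)·(-135) = 5975.
∂h/∂x = [(-1.7)·(-95) − (-0.4)·(-135)] / 5975 = +0.01799
∂h/∂y = [(-205)·(-0.4) − (-100)·(-1.7)] / 5975 = -0.01473
|∇h| = √(0.01799² + -0.01473²) = 0.02325

0.023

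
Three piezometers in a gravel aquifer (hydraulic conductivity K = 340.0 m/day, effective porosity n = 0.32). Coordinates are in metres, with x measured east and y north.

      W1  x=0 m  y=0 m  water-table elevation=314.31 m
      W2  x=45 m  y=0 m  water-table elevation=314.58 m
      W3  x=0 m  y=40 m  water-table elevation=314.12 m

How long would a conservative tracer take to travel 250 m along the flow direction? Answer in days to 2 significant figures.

31 days

∂h/∂x = (314.58 − 314.31) / (45 − 0) = +0.006000
∂h/∂y = (314.12 − 314.31) / (40 − 0) = -0.004750
|∇h| = √(0.006000² + -0.004750²) = 0.007653
Seepage velocity v = K·i/n = 340.0 × 0.007653 / 0.32 = 8.131 m/day.
t = 250 / 8.131 = 30.75 days.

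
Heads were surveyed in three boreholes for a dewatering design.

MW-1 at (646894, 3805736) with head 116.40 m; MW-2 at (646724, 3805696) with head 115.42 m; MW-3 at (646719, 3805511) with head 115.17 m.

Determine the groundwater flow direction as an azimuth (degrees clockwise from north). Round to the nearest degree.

Taking MW-1 as reference: MW-2−MW-1 = (-170, -40, -0.98); MW-3−MW-1 = (-175, -225, -1.23).
Determinant of the coordinate differences = (-170)·(-225) − (-175)·(-40) = 31250.
∂h/∂x = [(-0.98)·(-225) − (-1.23)·(-40)] / 31250 = +0.005482
∂h/∂y = [(-170)·(-1.23) − (-175)·(-0.98)] / 31250 = +0.001203
Flow direction (−∇h) has components (-0.005482 E, -0.001203 N).
Azimuth = atan2(E, N) = atan2(-0.005482, -0.001203) = 257.6° ≈ 258°.

258°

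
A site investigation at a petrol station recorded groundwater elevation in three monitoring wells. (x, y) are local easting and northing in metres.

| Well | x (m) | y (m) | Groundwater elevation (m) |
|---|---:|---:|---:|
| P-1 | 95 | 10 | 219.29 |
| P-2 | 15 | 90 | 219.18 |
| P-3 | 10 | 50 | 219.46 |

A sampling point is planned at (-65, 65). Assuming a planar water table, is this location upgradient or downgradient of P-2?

upgradient

Differences from P-1: to P-2 (Δx, Δy, Δh) = (-80, 80, -0.11); to P-3 = (-85, 40, +0.17).
Solve a·Δx + b·Δy = Δh: det = (-80)·40 − (-85)·80 = 3600.
∂h/∂x = [(-0.11)·40 − (+0.17)·80] / 3600 = -0.005000
∂h/∂y = [(-80)·(+0.17) − (-85)·(-0.11)] / 3600 = -0.006375
Head at (-65, 65) = 219.29 + (-0.005000)·(-160) + (-0.006375)·(55) = 219.74 m.
That is higher than the 219.18 m at P-2, so the point is upgradient.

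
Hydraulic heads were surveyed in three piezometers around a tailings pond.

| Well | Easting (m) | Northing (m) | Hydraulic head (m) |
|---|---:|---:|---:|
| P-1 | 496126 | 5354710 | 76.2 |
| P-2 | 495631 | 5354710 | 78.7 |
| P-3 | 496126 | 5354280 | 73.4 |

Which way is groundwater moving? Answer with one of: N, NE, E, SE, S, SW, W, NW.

SE

∂h/∂x = (78.7 − 76.2) / (495631 − 496126) = -0.005051
∂h/∂y = (73.4 − 76.2) / (5354280 − 5354710) = +0.006512
Flow = −∇h = (+0.005051 east, -0.006512 north), which points southeast.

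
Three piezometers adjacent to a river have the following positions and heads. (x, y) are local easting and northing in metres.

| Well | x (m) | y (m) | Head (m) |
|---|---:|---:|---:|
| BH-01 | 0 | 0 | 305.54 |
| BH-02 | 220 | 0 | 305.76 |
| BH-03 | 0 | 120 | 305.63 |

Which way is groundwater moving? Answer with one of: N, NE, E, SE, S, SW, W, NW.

SW

∂h/∂x = (305.76 − 305.54) / (220 − 0) = +0.0010000
∂h/∂y = (305.63 − 305.54) / (120 − 0) = +0.0007500
Flow = −∇h = (-0.0010000 east, -0.0007500 north), which points southwest.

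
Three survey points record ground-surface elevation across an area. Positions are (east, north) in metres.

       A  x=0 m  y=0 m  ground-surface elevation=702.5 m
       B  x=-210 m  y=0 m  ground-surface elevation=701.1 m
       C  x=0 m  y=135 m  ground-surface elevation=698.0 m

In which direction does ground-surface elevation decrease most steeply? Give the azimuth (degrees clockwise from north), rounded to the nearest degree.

∂z/∂x = (701.1 − 702.5) / (-210 − 0) = +0.006667
∂z/∂y = (698.0 − 702.5) / (135 − 0) = -0.03333
Steepest decrease is along −∇f: components (-0.006667 E, +0.03333 N).
Azimuth = atan2(-0.006667, +0.03333) = 348.7° ≈ 349°.

349°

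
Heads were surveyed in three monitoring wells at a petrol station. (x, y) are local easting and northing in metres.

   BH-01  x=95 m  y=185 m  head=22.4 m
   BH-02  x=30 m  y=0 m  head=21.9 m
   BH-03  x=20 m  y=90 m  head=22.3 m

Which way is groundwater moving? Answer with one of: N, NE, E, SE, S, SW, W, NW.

SE

Three-point gradient (reference BH-01): Δ to BH-02 = (-65, -185, -0.5), Δ to BH-03 = (-75, -95, -0.1).
∂h/∂x = -0.003766, ∂h/∂y = +0.004026 (det = -7700).
Flow = −∇h = (+0.003766 east, -0.004026 north), which points southeast.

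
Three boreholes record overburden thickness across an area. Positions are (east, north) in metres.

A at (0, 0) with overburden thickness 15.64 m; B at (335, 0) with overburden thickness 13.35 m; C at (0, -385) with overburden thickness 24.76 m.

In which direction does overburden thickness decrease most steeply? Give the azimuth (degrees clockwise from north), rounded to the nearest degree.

016°

∂d/∂x = (13.35 − 15.64) / (335 − 0) = -0.006836
∂d/∂y = (24.76 − 15.64) / (-385 − 0) = -0.02369
Steepest decrease is along −∇f: components (+0.006836 E, +0.02369 N).
Azimuth = atan2(+0.006836, +0.02369) = 16.1° ≈ 016°.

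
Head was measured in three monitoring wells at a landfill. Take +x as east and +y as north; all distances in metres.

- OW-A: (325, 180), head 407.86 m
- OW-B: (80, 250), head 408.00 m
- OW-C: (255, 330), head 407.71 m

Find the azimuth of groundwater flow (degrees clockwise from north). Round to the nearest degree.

034°

Differences from OW-A: to OW-B (Δx, Δy, Δh) = (-245, 70, +0.14); to OW-C = (-70, 150, -0.15).
Solve a·Δx + b·Δy = Δh: det = (-245)·150 − (-70)·70 = -31850.
∂h/∂x = [(+0.14)·150 − (-0.15)·70] / -31850 = -0.0009890
∂h/∂y = [(-245)·(-0.15) − (-70)·(+0.14)] / -31850 = -0.001462
Flow direction (−∇h) has components (+0.0009890 E, +0.001462 N).
Azimuth = atan2(E, N) = atan2(+0.0009890, +0.001462) = 34.1° ≈ 034°.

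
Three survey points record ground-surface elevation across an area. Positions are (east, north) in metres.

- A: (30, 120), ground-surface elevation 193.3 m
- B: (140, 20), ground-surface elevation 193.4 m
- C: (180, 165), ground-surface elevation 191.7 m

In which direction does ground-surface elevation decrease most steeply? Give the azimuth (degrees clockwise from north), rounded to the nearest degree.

With z = a·x + b·y + c and A as origin, the differences give:
  110·a + (-100)·b = +0.1
  150·a + 45·b = -1.6
Eliminate b (×45 and ×(-100), subtract): 19950·a = -155.50 → a = ∂z/∂x = -0.007794
Back-substitute: b = ∂z/∂y = -0.009574.
Steepest decrease is along −∇f: components (+0.007794 E, +0.009574 N).
Azimuth = atan2(+0.007794, +0.009574) = 39.2° ≈ 039°.

039°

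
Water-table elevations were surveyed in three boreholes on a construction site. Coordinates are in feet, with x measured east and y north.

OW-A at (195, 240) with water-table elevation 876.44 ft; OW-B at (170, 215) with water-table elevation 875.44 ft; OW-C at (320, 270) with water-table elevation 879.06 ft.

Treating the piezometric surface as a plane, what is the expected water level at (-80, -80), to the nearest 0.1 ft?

864.3 ft

With h = a·x + b·y + c and OW-A as origin, the differences give:
  (-25)·a + (-25)·b = -1.00
  125·a + 30·b = +2.62
Eliminate b (×30 and ×(-25), subtract): 2375·a = 35.500 → a = ∂h/∂x = +0.01495
Back-substitute: b = ∂h/∂y = +0.02505.
h(-80, -80) = 876.44 + (+0.01495)·(-275) + (+0.02505)·(-320) = 876.44 -4.111 -8.017 = 864.313 ft.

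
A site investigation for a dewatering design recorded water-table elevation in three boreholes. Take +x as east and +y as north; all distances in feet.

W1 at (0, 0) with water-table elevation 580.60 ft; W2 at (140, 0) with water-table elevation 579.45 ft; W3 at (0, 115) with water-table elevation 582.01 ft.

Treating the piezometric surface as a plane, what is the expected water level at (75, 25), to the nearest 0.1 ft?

580.3 ft

∂h/∂x = (579.45 − 580.60) / (140 − 0) = -0.008214
∂h/∂y = (582.01 − 580.60) / (115 − 0) = +0.01226
h(75, 25) = 580.60 + (-0.008214)·(75) + (+0.01226)·(25) = 580.60 -0.616 +0.307 = 580.290 ft.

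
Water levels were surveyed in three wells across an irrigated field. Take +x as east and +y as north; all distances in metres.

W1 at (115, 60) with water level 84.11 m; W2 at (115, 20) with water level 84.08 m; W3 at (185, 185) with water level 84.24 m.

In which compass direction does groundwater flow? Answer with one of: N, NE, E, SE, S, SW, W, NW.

Taking W1 as reference: W2−W1 = (0, -40, -0.03); W3−W1 = (70, 125, +0.13).
Determinant of the coordinate differences = 0·125 − 70·(-40) = 2800.
∂h/∂x = [(-0.03)·125 − (+0.13)·(-40)] / 2800 = +0.0005179
∂h/∂y = [0·(+0.13) − 70·(-0.03)] / 2800 = +0.0007500
Flow = −∇h = (-0.0005179 east, -0.0007500 north), which points southwest.

SW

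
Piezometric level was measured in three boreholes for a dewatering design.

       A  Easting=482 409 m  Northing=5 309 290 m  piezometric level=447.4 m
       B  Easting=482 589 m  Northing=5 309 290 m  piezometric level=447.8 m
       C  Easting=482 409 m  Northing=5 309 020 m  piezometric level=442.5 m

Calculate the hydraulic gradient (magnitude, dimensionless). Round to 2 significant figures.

0.018

∂h/∂x = (447.8 − 447.4) / (482589 − 482409) = +0.002222
∂h/∂y = (442.5 − 447.4) / (5309020 − 5309290) = +0.01815
|∇h| = √(0.002222² + 0.01815²) = 0.01829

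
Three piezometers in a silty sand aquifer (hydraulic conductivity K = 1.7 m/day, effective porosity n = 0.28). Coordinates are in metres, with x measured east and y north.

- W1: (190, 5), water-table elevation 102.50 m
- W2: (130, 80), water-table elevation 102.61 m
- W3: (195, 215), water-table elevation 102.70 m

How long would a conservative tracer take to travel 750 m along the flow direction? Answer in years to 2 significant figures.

290 years

Differences from W1: to W2 (Δx, Δy, Δh) = (-60, 75, +0.11); to W3 = (5, 210, +0.20).
Determinant of the coordinate differences = (-60)·210 − 5·75 = -12975.
∂h/∂x = [(+0.11)·210 − (+0.20)·75] / -12975 = -0.0006243
∂h/∂y = [(-60)·(+0.20) − 5·(+0.11)] / -12975 = +0.0009672
|∇h| = √(-0.0006243² + 0.0009672²) = 0.001151
Seepage velocity v = K·i/n = 1.7 × 0.001151 / 0.28 = 0.006988 m/day.
t = 750 / 0.006988 = 1.073e+05 days = 294 years.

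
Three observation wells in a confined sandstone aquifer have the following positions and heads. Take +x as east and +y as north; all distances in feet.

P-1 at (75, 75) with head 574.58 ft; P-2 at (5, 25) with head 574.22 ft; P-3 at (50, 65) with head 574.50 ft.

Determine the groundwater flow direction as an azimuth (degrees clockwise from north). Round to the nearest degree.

187°

With h = a·x + b·y + c and P-1 as origin, the differences give:
  (-70)·a + (-50)·b = -0.36
  (-25)·a + (-10)·b = -0.08
Eliminate b (×(-10) and ×(-50), subtract): -550·a = -0.400 → a = ∂h/∂x = +0.0007273
Back-substitute: b = ∂h/∂y = +0.006182.
Flow direction (−∇h) has components (-0.0007273 E, -0.006182 N).
Azimuth = atan2(E, N) = atan2(-0.0007273, -0.006182) = 186.7° ≈ 187°.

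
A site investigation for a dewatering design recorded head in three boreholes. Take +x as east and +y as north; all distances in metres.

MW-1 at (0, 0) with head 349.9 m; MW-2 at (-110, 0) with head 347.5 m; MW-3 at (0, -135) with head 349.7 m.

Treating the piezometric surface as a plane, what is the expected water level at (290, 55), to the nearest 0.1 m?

∂h/∂x = (347.5 − 349.9) / (-110 − 0) = +0.02182
∂h/∂y = (349.7 − 349.9) / (-135 − 0) = +0.001481
h(290, 55) = 349.9 + (+0.02182)·(290) + (+0.001481)·(55) = 349.9 +6.327 +0.081 = 356.309 m.

356.3 m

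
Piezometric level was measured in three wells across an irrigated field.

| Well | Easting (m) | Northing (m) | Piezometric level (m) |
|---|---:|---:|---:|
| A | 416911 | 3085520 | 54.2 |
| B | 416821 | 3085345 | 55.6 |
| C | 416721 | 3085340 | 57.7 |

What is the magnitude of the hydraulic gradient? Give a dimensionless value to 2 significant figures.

Differences from A: to B (Δx, Δy, Δh) = (-90, -175, +1.4); to C = (-190, -180, +3.5).
Determinant of the coordinate differences = (-90)·(-180) − (-190)·(-175) = -17050.
∂h/∂x = [(+1.4)·(-180) − (+3.5)·(-175)] / -17050 = -0.02114
∂h/∂y = [(-90)·(+3.5) − (-190)·(+1.4)] / -17050 = +0.002874
|∇h| = √(-0.02114² + 0.002874²) = 0.02133

0.021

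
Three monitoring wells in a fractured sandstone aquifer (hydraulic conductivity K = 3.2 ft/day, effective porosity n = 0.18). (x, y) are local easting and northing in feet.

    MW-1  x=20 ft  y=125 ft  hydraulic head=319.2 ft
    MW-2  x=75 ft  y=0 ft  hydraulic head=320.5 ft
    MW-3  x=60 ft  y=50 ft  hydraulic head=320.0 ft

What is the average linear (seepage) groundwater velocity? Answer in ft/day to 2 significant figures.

Three-point gradient (reference MW-1): Δ to MW-2 = (55, -125, +1.3), Δ to MW-3 = (40, -75, +0.8).
∂h/∂x = +0.002857, ∂h/∂y = -0.009143 (det = 875).
|∇h| = √(0.002857² + -0.009143²) = 0.009579
Seepage velocity v = K·i/n = 3.2 × 0.009579 / 0.18 = 0.1703 ft/day.

0.17 ft/day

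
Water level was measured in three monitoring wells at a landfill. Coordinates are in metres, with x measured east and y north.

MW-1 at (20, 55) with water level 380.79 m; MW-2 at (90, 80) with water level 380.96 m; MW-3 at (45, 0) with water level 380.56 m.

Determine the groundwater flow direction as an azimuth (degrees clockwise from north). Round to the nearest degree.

190°

With h = a·x + b·y + c and MW-1 as origin, the differences give:
  70·a + 25·b = +0.17
  25·a + (-55)·b = -0.23
Eliminate b (×(-55) and ×25, subtract): -4475·a = -3.600 → a = ∂h/∂x = +0.0008045
Back-substitute: b = ∂h/∂y = +0.004547.
Flow direction (−∇h) has components (-0.0008045 E, -0.004547 N).
Azimuth = atan2(E, N) = atan2(-0.0008045, -0.004547) = 190.0° ≈ 190°.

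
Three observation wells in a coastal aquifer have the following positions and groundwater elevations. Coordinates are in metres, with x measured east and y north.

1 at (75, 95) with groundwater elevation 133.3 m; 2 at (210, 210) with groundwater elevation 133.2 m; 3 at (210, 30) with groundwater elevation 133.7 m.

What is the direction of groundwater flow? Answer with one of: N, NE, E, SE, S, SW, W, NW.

With h = a·x + b·y + c and 1 as origin, the differences give:
  135·a + 115·b = -0.1
  135·a + (-65)·b = +0.4
Eliminate b (×(-65) and ×115, subtract): -24300·a = -39.50 → a = ∂h/∂x = +0.001626
Back-substitute: b = ∂h/∂y = -0.002778.
Flow = −∇h = (-0.001626 east, +0.002778 north), which points northwest.

NW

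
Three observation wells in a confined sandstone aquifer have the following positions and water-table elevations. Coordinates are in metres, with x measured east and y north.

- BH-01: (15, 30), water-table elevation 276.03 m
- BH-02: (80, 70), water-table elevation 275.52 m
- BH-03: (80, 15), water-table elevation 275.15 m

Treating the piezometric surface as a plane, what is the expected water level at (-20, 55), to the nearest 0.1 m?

Differences from BH-01: to BH-02 (Δx, Δy, Δh) = (65, 40, -0.51); to BH-03 = (65, -15, -0.88).
Solve a·Δx + b·Δy = Δh: det = 65·(-15) − 65·40 = -3575.
∂h/∂x = [(-0.51)·(-15) − (-0.88)·40] / -3575 = -0.01199
∂h/∂y = [65·(-0.88) − 65·(-0.51)] / -3575 = +0.006727
h(-20, 55) = 276.03 + (-0.01199)·(-35) + (+0.006727)·(25) = 276.03 +0.420 +0.168 = 276.618 m.

276.6 m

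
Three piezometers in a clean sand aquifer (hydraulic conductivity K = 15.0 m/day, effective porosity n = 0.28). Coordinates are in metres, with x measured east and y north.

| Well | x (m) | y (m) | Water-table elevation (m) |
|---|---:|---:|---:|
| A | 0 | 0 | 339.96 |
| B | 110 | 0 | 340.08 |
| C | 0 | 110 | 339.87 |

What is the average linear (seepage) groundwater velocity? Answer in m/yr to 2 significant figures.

27 m/yr

∂h/∂x = (340.08 − 339.96) / (110 − 0) = +0.001091
∂h/∂y = (339.87 − 339.96) / (110 − 0) = -0.0008182
|∇h| = √(0.001091² + -0.0008182²) = 0.001364
Seepage velocity v = K·i/n = 15.0 × 0.001364 / 0.28 = 0.07307 m/day = 26.69 m/yr.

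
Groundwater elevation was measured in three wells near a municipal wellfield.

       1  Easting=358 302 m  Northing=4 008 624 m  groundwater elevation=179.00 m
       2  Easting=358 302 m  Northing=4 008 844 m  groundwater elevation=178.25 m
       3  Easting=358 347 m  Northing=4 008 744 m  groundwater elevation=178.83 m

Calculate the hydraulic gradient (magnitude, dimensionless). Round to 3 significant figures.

Differences from 1: to 2 (Δx, Δy, Δh) = (0, 220, -0.75); to 3 = (45, 120, -0.17).
Solve a·Δx + b·Δy = Δh: det = 0·120 − 45·220 = -9900.
∂h/∂x = [(-0.75)·120 − (-0.17)·220] / -9900 = +0.005313
∂h/∂y = [0·(-0.17) − 45·(-0.75)] / -9900 = -0.003409
|∇h| = √(0.005313² + -0.003409²) = 0.006313

0.00631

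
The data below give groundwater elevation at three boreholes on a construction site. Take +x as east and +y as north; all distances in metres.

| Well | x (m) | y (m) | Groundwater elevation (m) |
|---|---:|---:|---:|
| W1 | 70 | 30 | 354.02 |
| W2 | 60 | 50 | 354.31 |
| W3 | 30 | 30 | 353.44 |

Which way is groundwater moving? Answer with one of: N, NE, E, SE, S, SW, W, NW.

SW

With h = a·x + b·y + c and W1 as origin, the differences give:
  (-10)·a + 20·b = +0.29
  (-40)·a + 0·b = -0.58
Eliminate b (×0 and ×20, subtract): 800·a = 11.600 → a = ∂h/∂x = +0.01450
Back-substitute: b = ∂h/∂y = +0.02175.
Flow = −∇h = (-0.01450 east, -0.02175 north), which points southwest.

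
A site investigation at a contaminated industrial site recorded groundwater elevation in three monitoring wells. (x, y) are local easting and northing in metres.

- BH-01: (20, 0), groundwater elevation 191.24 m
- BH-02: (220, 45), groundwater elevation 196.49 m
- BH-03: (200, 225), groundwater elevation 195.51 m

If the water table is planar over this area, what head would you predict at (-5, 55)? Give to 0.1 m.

190.4 m

Three-point gradient (reference BH-01): Δ to BH-02 = (200, 45, +5.25), Δ to BH-03 = (180, 225, +4.27).
∂h/∂x = +0.02680, ∂h/∂y = -0.002466 (det = 36900).
h(-5, 55) = 191.24 + (+0.02680)·(-25) + (-0.002466)·(55) = 191.24 -0.670 -0.136 = 190.434 m.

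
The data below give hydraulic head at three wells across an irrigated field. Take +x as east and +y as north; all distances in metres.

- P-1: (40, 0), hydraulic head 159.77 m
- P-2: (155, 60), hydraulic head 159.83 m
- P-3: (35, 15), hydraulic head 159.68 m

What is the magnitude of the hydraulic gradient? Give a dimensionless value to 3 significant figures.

Differences from P-1: to P-2 (Δx, Δy, Δh) = (115, 60, +0.06); to P-3 = (-5, 15, -0.09).
Determinant of the coordinate differences = 115·15 − (-5)·60 = 2025.
∂h/∂x = [(+0.06)·15 − (-0.09)·60] / 2025 = +0.003111
∂h/∂y = [115·(-0.09) − (-5)·(+0.06)] / 2025 = -0.004963
|∇h| = √(0.003111² + -0.004963²) = 0.005857

0.00586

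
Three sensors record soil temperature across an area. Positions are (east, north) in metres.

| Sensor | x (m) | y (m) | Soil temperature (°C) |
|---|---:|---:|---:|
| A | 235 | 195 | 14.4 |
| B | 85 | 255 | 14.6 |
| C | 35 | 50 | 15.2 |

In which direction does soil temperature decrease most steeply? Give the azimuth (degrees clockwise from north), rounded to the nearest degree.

044°

With T = a·x + b·y + c and A as origin, the differences give:
  (-150)·a + 60·b = +0.2
  (-200)·a + (-145)·b = +0.8
Eliminate b (×(-145) and ×60, subtract): 33750·a = -77.00 → a = ∂T/∂x = -0.002281
Back-substitute: b = ∂T/∂y = -0.002370.
Steepest decrease is along −∇f: components (+0.002281 E, +0.002370 N).
Azimuth = atan2(+0.002281, +0.002370) = 43.9° ≈ 044°.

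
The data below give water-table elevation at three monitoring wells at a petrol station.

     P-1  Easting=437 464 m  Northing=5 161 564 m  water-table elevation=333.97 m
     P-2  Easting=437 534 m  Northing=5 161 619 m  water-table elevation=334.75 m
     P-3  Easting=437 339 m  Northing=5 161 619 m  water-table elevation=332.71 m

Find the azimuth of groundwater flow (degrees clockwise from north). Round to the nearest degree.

265°

Differences from P-1: to P-2 (Δx, Δy, Δh) = (70, 55, +0.78); to P-3 = (-125, 55, -1.26).
Determinant of the coordinate differences = 70·55 − (-125)·55 = 10725.
∂h/∂x = [(+0.78)·55 − (-1.26)·55] / 10725 = +0.01046
∂h/∂y = [70·(-1.26) − (-125)·(+0.78)] / 10725 = +0.0008671
Flow direction (−∇h) has components (-0.01046 E, -0.0008671 N).
Azimuth = atan2(E, N) = atan2(-0.01046, -0.0008671) = 265.3° ≈ 265°.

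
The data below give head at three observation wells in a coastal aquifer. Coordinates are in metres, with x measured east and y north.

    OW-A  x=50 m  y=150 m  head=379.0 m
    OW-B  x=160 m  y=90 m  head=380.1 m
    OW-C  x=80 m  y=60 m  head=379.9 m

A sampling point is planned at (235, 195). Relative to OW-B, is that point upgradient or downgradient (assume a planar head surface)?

downgradient

With h = a·x + b·y + c and OW-A as origin, the differences give:
  110·a + (-60)·b = +1.1
  30·a + (-90)·b = +0.9
Eliminate b (×(-90) and ×(-60), subtract): -8100·a = -45.00 → a = ∂h/∂x = +0.005556
Back-substitute: b = ∂h/∂y = -0.008148.
Head at (235, 195) = 379.0 + (+0.005556)·(185) + (-0.008148)·(45) = 379.66 m.
That is lower than the 380.1 m at OW-B, so the point is downgradient.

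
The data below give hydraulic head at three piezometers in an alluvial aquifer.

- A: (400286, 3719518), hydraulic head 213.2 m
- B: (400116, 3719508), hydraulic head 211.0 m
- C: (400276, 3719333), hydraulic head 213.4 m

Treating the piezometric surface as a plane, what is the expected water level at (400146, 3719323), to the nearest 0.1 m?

With h = a·x + b·y + c and A as origin, the differences give:
  (-170)·a + (-10)·b = -2.2
  (-10)·a + (-185)·b = +0.2
Eliminate b (×(-185) and ×(-10), subtract): 31350·a = 409.00 → a = ∂h/∂x = +0.01305
Back-substitute: b = ∂h/∂y = -0.001786.
h(400146, 3719323) = 213.2 + (+0.01305)·(-140) + (-0.001786)·(-195) = 213.2 -1.826 +0.348 = 211.722 m.

211.7 m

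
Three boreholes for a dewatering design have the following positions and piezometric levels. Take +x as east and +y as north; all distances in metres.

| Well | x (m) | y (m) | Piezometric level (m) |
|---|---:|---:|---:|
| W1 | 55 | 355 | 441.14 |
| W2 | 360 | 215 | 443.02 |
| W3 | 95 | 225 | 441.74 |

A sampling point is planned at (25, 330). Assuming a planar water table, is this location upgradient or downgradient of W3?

downgradient

With h = a·x + b·y + c and W1 as origin, the differences give:
  305·a + (-140)·b = +1.88
  40·a + (-130)·b = +0.60
Eliminate b (×(-130) and ×(-140), subtract): -34050·a = -160.400 → a = ∂h/∂x = +0.004711
Back-substitute: b = ∂h/∂y = -0.003166.
Head at (25, 330) = 441.14 + (+0.004711)·(-30) + (-0.003166)·(-25) = 441.08 m.
That is lower than the 441.74 m at W3, so the point is downgradient.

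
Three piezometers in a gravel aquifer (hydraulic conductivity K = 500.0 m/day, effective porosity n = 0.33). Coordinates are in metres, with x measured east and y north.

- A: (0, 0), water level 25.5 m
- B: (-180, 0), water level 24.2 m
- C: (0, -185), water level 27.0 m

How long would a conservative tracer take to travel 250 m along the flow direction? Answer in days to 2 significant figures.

15 days

∂h/∂x = (24.2 − 25.5) / (-180 − 0) = +0.007222
∂h/∂y = (27.0 − 25.5) / (-185 − 0) = -0.008108
|∇h| = √(0.007222² + -0.008108²) = 0.01086
Seepage velocity v = K·i/n = 500.0 × 0.01086 / 0.33 = 16.45 m/day.
t = 250 / 16.45 = 15.2 days.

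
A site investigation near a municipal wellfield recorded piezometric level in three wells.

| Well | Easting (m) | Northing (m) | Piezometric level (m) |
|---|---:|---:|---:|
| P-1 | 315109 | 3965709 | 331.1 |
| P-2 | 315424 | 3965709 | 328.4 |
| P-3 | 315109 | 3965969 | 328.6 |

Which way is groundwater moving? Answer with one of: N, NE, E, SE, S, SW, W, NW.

∂h/∂x = (328.4 − 331.1) / (315424 − 315109) = -0.008571
∂h/∂y = (328.6 − 331.1) / (3965969 − 3965709) = -0.009615
Flow = −∇h = (+0.008571 east, +0.009615 north), which points northeast.

NE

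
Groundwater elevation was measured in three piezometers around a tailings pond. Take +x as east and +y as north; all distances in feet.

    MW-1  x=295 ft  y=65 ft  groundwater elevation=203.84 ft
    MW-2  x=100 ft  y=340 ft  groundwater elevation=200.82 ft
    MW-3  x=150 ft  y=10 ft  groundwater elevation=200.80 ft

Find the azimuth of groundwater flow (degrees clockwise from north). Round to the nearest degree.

Differences from MW-1: to MW-2 (Δx, Δy, Δh) = (-195, 275, -3.02); to MW-3 = (-145, -55, -3.04).
Determinant of the coordinate differences = (-195)·(-55) − (-145)·275 = 50600.
∂h/∂x = [(-3.02)·(-55) − (-3.04)·275] / 50600 = +0.01980
∂h/∂y = [(-195)·(-3.04) − (-145)·(-3.02)] / 50600 = +0.003061
Flow direction (−∇h) has components (-0.01980 E, -0.003061 N).
Azimuth = atan2(E, N) = atan2(-0.01980, -0.003061) = 261.2° ≈ 261°.

261°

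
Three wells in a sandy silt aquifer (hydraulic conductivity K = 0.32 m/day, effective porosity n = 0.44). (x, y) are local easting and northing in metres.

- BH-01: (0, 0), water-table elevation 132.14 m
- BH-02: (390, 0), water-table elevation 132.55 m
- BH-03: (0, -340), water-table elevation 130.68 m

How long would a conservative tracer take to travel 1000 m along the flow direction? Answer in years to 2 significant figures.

850 years

∂h/∂x = (132.55 − 132.14) / (390 − 0) = +0.001051
∂h/∂y = (130.68 − 132.14) / (-340 − 0) = +0.004294
|∇h| = √(0.001051² + 0.004294²) = 0.004421
Seepage velocity v = K·i/n = 0.32 × 0.004421 / 0.44 = 0.003215 m/day.
t = 1000 / 0.003215 = 3.11e+05 days = 851 years.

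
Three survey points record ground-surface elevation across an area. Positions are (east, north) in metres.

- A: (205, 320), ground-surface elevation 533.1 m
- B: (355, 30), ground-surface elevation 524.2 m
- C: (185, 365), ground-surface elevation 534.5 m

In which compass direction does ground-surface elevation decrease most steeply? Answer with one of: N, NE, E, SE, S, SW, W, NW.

With z = a·x + b·y + c and A as origin, the differences give:
  150·a + (-290)·b = -8.9
  (-20)·a + 45·b = +1.4
Eliminate b (×45 and ×(-290), subtract): 950·a = 5.50 → a = ∂z/∂x = +0.005789
Back-substitute: b = ∂z/∂y = +0.03368.
Steepest decrease is along −∇f = (-0.005789 E, -0.03368 N) → south.

S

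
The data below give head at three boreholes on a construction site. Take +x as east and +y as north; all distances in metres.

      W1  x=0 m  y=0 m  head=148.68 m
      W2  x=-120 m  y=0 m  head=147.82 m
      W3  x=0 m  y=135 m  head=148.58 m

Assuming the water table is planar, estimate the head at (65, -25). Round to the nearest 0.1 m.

149.2 m

∂h/∂x = (147.82 − 148.68) / (-120 − 0) = +0.007167
∂h/∂y = (148.58 − 148.68) / (135 − 0) = -0.0007407
h(65, -25) = 148.68 + (+0.007167)·(65) + (-0.0007407)·(-25) = 148.68 +0.466 +0.019 = 149.164 m.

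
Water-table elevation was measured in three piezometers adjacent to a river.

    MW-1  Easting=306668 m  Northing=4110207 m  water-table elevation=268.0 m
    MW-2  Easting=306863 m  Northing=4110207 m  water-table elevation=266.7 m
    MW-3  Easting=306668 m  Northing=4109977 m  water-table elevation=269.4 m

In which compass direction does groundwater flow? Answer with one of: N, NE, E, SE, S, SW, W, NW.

NE

∂h/∂x = (266.7 − 268.0) / (306863 − 306668) = -0.006667
∂h/∂y = (269.4 − 268.0) / (4109977 − 4110207) = -0.006087
Flow = −∇h = (+0.006667 east, +0.006087 north), which points northeast.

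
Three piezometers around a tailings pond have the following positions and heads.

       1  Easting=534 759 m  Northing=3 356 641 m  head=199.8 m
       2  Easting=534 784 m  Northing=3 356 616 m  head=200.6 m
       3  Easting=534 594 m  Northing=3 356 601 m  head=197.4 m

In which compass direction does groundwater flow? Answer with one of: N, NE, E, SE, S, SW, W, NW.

NW

Three-point gradient (reference 1): Δ to 2 = (25, -25, +0.8), Δ to 3 = (-165, -40, -2.4).
∂h/∂x = +0.01795, ∂h/∂y = -0.01405 (det = -5125).
Flow = −∇h = (-0.01795 east, +0.01405 north), which points northwest.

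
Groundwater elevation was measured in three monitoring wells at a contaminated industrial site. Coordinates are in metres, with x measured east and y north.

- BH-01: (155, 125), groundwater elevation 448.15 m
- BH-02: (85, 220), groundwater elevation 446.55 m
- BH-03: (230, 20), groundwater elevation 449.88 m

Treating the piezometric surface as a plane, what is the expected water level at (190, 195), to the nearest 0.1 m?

448.4 m

Taking BH-01 as reference: BH-02−BH-01 = (-70, 95, -1.60); BH-03−BH-01 = (75, -105, +1.73).
Determinant of the coordinate differences = (-70)·(-105) − 75·95 = 225.
∂h/∂x = [(-1.60)·(-105) − (+1.73)·95] / 225 = +0.01622
∂h/∂y = [(-70)·(+1.73) − 75·(-1.60)] / 225 = -0.004889
h(190, 195) = 448.15 + (+0.01622)·(35) + (-0.004889)·(70) = 448.15 +0.568 -0.342 = 448.376 m.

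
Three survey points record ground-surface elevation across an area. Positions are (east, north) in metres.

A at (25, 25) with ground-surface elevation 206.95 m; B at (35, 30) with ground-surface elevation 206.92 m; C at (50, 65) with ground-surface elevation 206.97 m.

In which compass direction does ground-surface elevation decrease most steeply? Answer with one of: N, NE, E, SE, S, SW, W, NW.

Taking A as reference: B−A = (10, 5, -0.03); C−A = (25, 40, +0.02).
Determinant of the coordinate differences = 10·40 − 25·5 = 275.
∂z/∂x = [(-0.03)·40 − (+0.02)·5] / 275 = -0.004727
∂z/∂y = [10·(+0.02) − 25·(-0.03)] / 275 = +0.003455
Steepest decrease is along −∇f = (+0.004727 E, -0.003455 N) → southeast.

SE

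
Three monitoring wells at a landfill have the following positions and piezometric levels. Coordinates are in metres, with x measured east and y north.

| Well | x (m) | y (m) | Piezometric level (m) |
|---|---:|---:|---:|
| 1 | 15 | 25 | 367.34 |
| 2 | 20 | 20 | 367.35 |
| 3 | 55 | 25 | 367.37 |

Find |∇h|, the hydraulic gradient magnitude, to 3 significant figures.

Differences from 1: to 2 (Δx, Δy, Δh) = (5, -5, +0.01); to 3 = (40, 0, +0.03).
Solve a·Δx + b·Δy = Δh: det = 5·0 − 40·(-5) = 200.
∂h/∂x = [(+0.01)·0 − (+0.03)·(-5)] / 200 = +0.0007500
∂h/∂y = [5·(+0.03) − 40·(+0.01)] / 200 = -0.001250
|∇h| = √(0.0007500² + -0.001250²) = 0.001458

0.00146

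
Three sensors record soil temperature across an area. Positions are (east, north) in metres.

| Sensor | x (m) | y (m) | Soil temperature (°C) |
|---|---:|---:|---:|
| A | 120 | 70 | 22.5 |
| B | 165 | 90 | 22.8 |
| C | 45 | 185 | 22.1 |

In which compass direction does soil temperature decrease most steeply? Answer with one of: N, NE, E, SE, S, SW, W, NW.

W

Differences from A: to B (Δx, Δy, Δh) = (45, 20, +0.3); to C = (-75, 115, -0.4).
Solve a·Δx + b·Δy = ΔT: det = 45·115 − (-75)·20 = 6675.
∂T/∂x = [(+0.3)·115 − (-0.4)·20] / 6675 = +0.006367
∂T/∂y = [45·(-0.4) − (-75)·(+0.3)] / 6675 = +0.0006742
Steepest decrease is along −∇f = (-0.006367 E, -0.0006742 N) → west.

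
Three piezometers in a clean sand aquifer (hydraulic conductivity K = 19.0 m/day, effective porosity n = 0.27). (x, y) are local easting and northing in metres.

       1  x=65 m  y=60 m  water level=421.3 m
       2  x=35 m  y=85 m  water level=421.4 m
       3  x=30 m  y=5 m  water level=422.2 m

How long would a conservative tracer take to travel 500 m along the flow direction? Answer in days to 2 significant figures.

Differences from 1: to 2 (Δx, Δy, Δh) = (-30, 25, +0.1); to 3 = (-35, -55, +0.9).
Solve a·Δx + b·Δy = Δh: det = (-30)·(-55) − (-35)·25 = 2525.
∂h/∂x = [(+0.1)·(-55) − (+0.9)·25] / 2525 = -0.01109
∂h/∂y = [(-30)·(+0.9) − (-35)·(+0.1)] / 2525 = -0.009307
|∇h| = √(-0.01109² + -0.009307²) = 0.01448
Seepage velocity v = K·i/n = 19.0 × 0.01448 / 0.27 = 1.019 m/day.
t = 500 / 1.019 = 490.7 days.

490 days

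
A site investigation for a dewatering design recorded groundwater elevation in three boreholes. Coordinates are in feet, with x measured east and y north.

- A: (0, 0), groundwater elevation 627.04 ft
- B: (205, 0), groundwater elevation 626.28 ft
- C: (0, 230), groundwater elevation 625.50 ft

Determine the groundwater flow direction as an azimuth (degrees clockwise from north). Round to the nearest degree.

∂h/∂x = (626.28 − 627.04) / (205 − 0) = -0.003707
∂h/∂y = (625.50 − 627.04) / (230 − 0) = -0.006696
Flow direction (−∇h) has components (+0.003707 E, +0.006696 N).
Azimuth = atan2(E, N) = atan2(+0.003707, +0.006696) = 29.0° ≈ 029°.

029°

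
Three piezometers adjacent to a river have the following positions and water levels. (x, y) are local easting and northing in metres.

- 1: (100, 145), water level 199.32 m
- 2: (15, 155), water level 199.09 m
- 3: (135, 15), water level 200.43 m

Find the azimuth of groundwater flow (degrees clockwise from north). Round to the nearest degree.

With h = a·x + b·y + c and 1 as origin, the differences give:
  (-85)·a + 10·b = -0.23
  35·a + (-130)·b = +1.11
Eliminate b (×(-130) and ×10, subtract): 10700·a = 18.800 → a = ∂h/∂x = +0.001757
Back-substitute: b = ∂h/∂y = -0.008065.
Flow direction (−∇h) has components (-0.001757 E, +0.008065 N).
Azimuth = atan2(E, N) = atan2(-0.001757, +0.008065) = 347.7° ≈ 348°.

348°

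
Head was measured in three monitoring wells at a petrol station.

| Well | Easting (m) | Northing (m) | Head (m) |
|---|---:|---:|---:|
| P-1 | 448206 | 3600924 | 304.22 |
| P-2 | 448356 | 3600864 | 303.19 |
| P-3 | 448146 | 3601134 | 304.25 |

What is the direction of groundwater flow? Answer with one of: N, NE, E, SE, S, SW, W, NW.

Differences from P-1: to P-2 (Δx, Δy, Δh) = (150, -60, -1.03); to P-3 = (-60, 210, +0.03).
Determinant of the coordinate differences = 150·210 − (-60)·(-60) = 27900.
∂h/∂x = [(-1.03)·210 − (+0.03)·(-60)] / 27900 = -0.007688
∂h/∂y = [150·(+0.03) − (-60)·(-1.03)] / 27900 = -0.002054
Flow = −∇h = (+0.007688 east, +0.002054 north), which points east.

E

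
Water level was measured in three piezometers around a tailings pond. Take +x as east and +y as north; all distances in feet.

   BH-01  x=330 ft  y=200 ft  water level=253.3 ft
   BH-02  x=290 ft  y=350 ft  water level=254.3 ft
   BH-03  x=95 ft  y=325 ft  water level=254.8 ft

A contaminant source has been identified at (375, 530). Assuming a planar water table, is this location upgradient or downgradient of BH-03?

With h = a·x + b·y + c and BH-01 as origin, the differences give:
  (-40)·a + 150·b = +1.0
  (-235)·a + 125·b = +1.5
Eliminate b (×125 and ×150, subtract): 30250·a = -100.00 → a = ∂h/∂x = -0.003306
Back-substitute: b = ∂h/∂y = +0.005785.
Head at (375, 530) = 253.3 + (-0.003306)·(45) + (+0.005785)·(330) = 255.06 ft.
That is higher than the 254.8 ft at BH-03, so the point is upgradient.

upgradient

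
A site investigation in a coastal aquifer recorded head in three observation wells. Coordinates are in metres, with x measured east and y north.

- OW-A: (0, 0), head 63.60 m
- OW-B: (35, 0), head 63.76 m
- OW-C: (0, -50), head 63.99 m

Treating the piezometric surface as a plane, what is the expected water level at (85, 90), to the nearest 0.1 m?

63.3 m

∂h/∂x = (63.76 − 63.60) / (35 − 0) = +0.004571
∂h/∂y = (63.99 − 63.60) / (-50 − 0) = -0.007800
h(85, 90) = 63.60 + (+0.004571)·(85) + (-0.007800)·(90) = 63.60 +0.389 -0.702 = 63.287 m.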